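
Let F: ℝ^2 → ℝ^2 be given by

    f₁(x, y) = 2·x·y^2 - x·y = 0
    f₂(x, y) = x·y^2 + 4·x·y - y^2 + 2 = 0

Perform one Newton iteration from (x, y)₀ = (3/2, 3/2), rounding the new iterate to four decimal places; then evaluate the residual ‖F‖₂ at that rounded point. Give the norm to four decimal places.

At (3/2, 3/2): F = (4.5000, 12.1250).
Jacobian J = [[2·y^2 - y, 4·x·y - x], [y^2 + 4·y, 2·x·y + 4·x - 2·y]].
At the point, J = [[3.0000, 7.5000], [8.2500, 7.5000]] (det J = -39.3750).
Solving J·Δ = −F gives Δ = (-1.4524, -0.0190).
Then the next iterate is (x, y)₁ = (0.0476, 1.4810).
Re-evaluating at (0.0476, 1.4810): F = (0.138312, 0.193025), so ‖F‖₂ = 0.2375.

0.2375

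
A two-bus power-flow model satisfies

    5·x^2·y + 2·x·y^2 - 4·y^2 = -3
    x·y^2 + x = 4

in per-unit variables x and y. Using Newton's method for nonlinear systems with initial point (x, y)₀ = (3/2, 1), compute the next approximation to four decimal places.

(-0.0077, 2.3385)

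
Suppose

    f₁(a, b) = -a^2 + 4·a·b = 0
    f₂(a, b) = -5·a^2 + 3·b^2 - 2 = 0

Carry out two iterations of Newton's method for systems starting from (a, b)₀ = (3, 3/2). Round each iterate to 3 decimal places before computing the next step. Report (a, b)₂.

(0.578, 0.378)

At (3, 3/2): F = (9.000, -40.250).
Jacobian J = [[-2·a + 4·b, 4·a], [-10·a, 6·b]].
At the point, J = [[0.000, 12.000], [-30.000, 9.000]] (det J = 360.000).
Solving J·Δ = −F gives Δ = (-1.567, -0.750).
Then the next iterate is (a, b)₁ = (1.433, 0.750).
Round to (1.433, 0.750) and repeat: F = (2.24551, -10.57995), J = [[0.134, 5.732], [-14.330, 4.500]].
Δ = (-0.855, -0.372), so (a, b)₂ = (0.578, 0.378).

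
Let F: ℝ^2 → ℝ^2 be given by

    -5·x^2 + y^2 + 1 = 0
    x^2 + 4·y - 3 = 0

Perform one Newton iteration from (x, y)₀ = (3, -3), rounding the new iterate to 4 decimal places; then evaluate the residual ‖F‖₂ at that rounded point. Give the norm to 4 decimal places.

At (3, -3): F = (-35.0000, -6.0000).
Jacobian J = [[-10·x, 2·y], [2·x, 4]].
At the point, J = [[-30.0000, -6.0000], [6.0000, 4.0000]] (det J = -84.0000).
Solving J·Δ = −F gives Δ = (-2.0952, 4.6429).
Then the next iterate is (x, y)₁ = (0.9048, 1.6429).
Re-evaluating at (0.9048, 1.6429): F = (-0.394195, 4.390263), so ‖F‖₂ = 4.4079.

4.4079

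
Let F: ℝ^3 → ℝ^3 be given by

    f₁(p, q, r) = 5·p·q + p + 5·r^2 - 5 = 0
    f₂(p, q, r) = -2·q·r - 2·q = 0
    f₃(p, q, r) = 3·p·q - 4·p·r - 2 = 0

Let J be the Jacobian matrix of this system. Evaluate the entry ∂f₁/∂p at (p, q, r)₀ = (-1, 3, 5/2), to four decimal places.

16.0000

∂f₁/∂p = 5·q + 1.
At (-1, 3, 5/2) this is 16.0000.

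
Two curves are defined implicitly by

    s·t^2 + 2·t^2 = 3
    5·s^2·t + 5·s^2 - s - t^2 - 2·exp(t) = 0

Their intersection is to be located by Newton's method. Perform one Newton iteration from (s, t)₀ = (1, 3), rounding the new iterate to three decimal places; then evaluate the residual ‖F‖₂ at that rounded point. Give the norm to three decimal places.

13.637

At (1, 3): F = (24.000, -30.17107).
Jacobian J = [[t^2, 2·s·t + 4·t], [10·s·t + 10·s - 1, 5·s^2 - 2·t - 2·exp(t)]].
At the point, J = [[9.000, 18.000], [39.000, -41.17107]] (det J = -1072.53966).
Solving J·Δ = −F gives Δ = (-0.415, -1.126).
Then the next iterate is (s, t)₁ = (0.585, 1.874).
Re-evaluating at (0.585, 1.874): F = (6.07820, -12.20771), so ‖F‖₂ = 13.637.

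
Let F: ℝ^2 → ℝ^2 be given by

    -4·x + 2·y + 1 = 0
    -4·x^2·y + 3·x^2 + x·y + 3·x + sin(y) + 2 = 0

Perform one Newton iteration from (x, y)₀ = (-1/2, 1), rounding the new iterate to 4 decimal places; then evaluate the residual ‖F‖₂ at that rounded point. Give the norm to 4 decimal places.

39.2150

At (-1/2, 1): F = (5.0000, 0.591471).
Jacobian J = [[-4, 2], [-8·x·y + 6·x + y + 3, -4·x^2 + x + cos(y)]].
At the point, J = [[-4.0000, 2.0000], [5.0000, -0.959698]] (det J = -6.161209).
Solving J·Δ = −F gives Δ = (-0.9708, -4.4416).
Then the next iterate is (x, y)₁ = (-1.4708, -3.4416).
Re-evaluating at (-1.4708, -3.4416): F = (0.0000, 39.214992), so ‖F‖₂ = 39.2150.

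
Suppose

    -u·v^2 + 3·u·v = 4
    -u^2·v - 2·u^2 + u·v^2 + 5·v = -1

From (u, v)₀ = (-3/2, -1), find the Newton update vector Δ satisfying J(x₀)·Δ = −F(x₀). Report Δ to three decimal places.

At (-3/2, -1): F = (2.000, -7.750).
Jacobian J = [[-v^2 + 3·v, -2·u·v + 3·u], [-2·u·v - 4·u + v^2, -u^2 + 2·u·v + 5]].
At the point, J = [[-4.000, -7.500], [4.000, 5.750]] (det J = 7.000).
Solving J·Δ = −F gives Δ = (6.661, -3.286).

(6.661, -3.286)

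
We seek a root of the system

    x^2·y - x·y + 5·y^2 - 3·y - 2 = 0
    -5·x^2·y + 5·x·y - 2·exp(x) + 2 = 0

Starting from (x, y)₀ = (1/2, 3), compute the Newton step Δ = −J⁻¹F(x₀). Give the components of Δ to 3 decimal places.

(0.273, -1.243)

At (1/2, 3): F = (33.250, 2.45256).
Jacobian J = [[2·x·y - y, x^2 - x + 10·y - 3], [-10·x·y + 5·y - 2·exp(x), -5·x^2 + 5·x]].
At the point, J = [[0.000, 26.750], [-3.29744, 1.250]] (det J = 88.20659).
Solving J·Δ = −F gives Δ = (0.273, -1.243).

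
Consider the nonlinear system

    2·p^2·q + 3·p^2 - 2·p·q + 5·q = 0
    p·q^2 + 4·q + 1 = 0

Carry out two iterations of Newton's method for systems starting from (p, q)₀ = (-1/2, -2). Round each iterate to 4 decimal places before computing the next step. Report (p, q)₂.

(1.3113, -2.9483)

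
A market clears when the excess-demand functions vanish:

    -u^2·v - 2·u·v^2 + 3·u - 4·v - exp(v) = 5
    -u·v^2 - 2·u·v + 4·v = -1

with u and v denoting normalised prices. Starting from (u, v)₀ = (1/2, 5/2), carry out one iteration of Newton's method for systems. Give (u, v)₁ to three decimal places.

(0.900, 0.757)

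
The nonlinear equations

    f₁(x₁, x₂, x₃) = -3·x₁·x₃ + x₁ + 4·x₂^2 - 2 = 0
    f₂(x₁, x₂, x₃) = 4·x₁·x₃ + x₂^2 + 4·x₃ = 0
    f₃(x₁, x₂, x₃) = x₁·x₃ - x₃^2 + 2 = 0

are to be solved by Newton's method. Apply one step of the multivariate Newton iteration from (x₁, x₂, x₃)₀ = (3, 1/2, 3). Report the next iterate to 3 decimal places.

(0.933, -0.536, 1.599)

At (3, 1/2, 3): F = (-25.000, 48.250, 2.000).
Jacobian J = [[-3·x₃ + 1, 8·x₂, -3·x₁], [4·x₃, 2·x₂, 4·x₁ + 4], [x₃, 0, x₁ - 2·x₃]].
At the point, J = [[-8.000, 4.000, -9.000], [12.000, 1.000, 16.000], [3.000, 0.000, -3.000]] (det J = 387.000).
Solving J·Δ = −F gives Δ = (-2.067, -1.036, -1.401).
Then the next iterate is (x₁, x₂, x₃)₁ = (0.933, -0.536, 1.599).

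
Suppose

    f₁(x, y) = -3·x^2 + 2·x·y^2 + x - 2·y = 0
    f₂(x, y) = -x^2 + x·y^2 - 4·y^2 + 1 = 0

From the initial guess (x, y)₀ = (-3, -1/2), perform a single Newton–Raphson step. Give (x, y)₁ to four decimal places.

At (-3, -1/2): F = (-30.5000, -9.7500).
Jacobian J = [[-6·x + 2·y^2 + 1, 4·x·y - 2], [-2·x + y^2, 2·x·y - 8·y]].
At the point, J = [[19.5000, 4.0000], [6.2500, 7.0000]] (det J = 111.5000).
Solving J·Δ = −F gives Δ = (1.5650, -0.0045).
Then the next iterate is (x, y)₁ = (-1.4350, -0.5045).

(-1.4350, -0.5045)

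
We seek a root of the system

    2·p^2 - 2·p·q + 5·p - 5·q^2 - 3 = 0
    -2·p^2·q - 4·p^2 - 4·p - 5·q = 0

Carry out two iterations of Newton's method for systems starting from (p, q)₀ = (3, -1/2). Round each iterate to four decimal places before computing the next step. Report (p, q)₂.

(0.6564, -0.5142)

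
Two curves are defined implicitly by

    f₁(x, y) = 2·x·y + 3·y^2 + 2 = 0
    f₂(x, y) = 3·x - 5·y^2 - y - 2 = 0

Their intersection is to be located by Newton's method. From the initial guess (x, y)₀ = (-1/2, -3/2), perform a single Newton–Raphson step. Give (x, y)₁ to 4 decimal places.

(0.4167, -0.7500)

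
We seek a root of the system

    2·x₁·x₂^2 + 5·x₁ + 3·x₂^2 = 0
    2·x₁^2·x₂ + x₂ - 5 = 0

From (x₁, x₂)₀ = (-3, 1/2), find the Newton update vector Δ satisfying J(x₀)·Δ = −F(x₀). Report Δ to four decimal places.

(3.3035, 0.8064)

At (-3, 1/2): F = (-15.7500, 4.5000).
Jacobian J = [[2·x₂^2 + 5, 4·x₁·x₂ + 6·x₂], [4·x₁·x₂, 2·x₁^2 + 1]].
At the point, J = [[5.5000, -3.0000], [-6.0000, 19.0000]] (det J = 86.5000).
Solving J·Δ = −F gives Δ = (3.3035, 0.8064).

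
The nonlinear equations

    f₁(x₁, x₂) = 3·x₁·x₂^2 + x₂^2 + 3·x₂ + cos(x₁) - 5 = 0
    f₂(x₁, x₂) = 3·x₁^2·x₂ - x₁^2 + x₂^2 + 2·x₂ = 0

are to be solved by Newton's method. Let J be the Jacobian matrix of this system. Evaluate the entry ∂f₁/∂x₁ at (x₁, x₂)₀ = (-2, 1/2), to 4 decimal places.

1.6593

∂f₁/∂x₁ = 3·x₂^2 - sin(x₁).
At (-2, 1/2) this is 1.6593.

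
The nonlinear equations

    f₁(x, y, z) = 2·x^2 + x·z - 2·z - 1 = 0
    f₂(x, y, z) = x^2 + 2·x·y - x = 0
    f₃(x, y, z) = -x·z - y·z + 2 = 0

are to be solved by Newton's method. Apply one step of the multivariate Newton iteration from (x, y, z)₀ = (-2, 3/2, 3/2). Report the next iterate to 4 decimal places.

At (-2, 3/2, 3/2): F = (1.0000, 0.0000, 2.7500).
Jacobian J = [[4·x + z, 0, x - 2], [2·x + 2·y - 1, 2·x, 0], [-z, -z, -x - y]].
At the point, J = [[-6.5000, 0.0000, -4.0000], [-2.0000, -4.0000, 0.0000], [-1.5000, -1.5000, 0.5000]] (det J = 25.0000).
Solving J·Δ = −F gives Δ = (1.8400, -0.9200, -2.7400).
Then the next iterate is (x, y, z)₁ = (-0.1600, 0.5800, -1.2400).

(-0.1600, 0.5800, -1.2400)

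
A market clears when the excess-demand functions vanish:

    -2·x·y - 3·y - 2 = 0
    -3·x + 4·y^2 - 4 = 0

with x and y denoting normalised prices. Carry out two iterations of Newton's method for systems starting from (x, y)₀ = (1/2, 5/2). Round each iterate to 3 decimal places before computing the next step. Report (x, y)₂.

At (1/2, 5/2): F = (-12.000, 19.500).
Jacobian J = [[-2·y, -2·x - 3], [-3, 8·y]].
At the point, J = [[-5.000, -4.000], [-3.000, 20.000]] (det J = -112.000).
Solving J·Δ = −F gives Δ = (-1.446, -1.192).
Then the next iterate is (x, y)₁ = (-0.946, 1.308).
Round to (-0.946, 1.308) and repeat: F = (-3.44926, 5.68146), J = [[-2.616, -1.108], [-3.000, 10.464]].
Δ = (-0.971, -0.821), so (x, y)₂ = (-1.917, 0.487).

(-1.917, 0.487)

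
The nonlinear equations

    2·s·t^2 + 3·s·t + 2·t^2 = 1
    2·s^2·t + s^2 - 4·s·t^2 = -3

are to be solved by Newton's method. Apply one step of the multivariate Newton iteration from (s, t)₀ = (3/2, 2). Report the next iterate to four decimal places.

At (3/2, 2): F = (28.0000, -9.7500).
Jacobian J = [[2·t^2 + 3·t, 4·s·t + 3·s + 4·t], [4·s·t + 2·s - 4·t^2, 2·s^2 - 8·s·t]].
At the point, J = [[14.0000, 24.5000], [-1.0000, -19.5000]] (det J = -248.5000).
Solving J·Δ = −F gives Δ = (-1.2359, -0.4366).
Then the next iterate is (s, t)₁ = (0.2641, 1.5634).

(0.2641, 1.5634)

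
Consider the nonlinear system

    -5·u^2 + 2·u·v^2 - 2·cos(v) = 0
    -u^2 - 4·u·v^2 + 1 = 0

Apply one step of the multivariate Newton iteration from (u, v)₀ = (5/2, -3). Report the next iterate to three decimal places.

At (5/2, -3): F = (15.72998, -95.250).
Jacobian J = [[-10·u + 2·v^2, 4·u·v + 2·sin(v)], [-2·u - 4·v^2, -8·u·v]].
At the point, J = [[-7.000, -30.28224], [-41.000, 60.000]] (det J = -1661.57184).
Solving J·Δ = −F gives Δ = (-1.168, 0.789).
Then the next iterate is (u, v)₁ = (1.332, -2.211).

(1.332, -2.211)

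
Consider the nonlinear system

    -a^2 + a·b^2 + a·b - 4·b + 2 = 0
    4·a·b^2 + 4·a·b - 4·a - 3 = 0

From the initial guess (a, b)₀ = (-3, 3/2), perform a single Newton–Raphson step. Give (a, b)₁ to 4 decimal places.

(-0.9863, 1.2115)

At (-3, 3/2): F = (-24.2500, -36.0000).
Jacobian J = [[-2·a + b^2 + b, 2·a·b + a - 4], [4·b^2 + 4·b - 4, 8·a·b + 4·a]].
At the point, J = [[9.7500, -16.0000], [11.0000, -48.0000]] (det J = -292.0000).
Solving J·Δ = −F gives Δ = (2.0137, -0.2885).
Then the next iterate is (a, b)₁ = (-0.9863, 1.2115).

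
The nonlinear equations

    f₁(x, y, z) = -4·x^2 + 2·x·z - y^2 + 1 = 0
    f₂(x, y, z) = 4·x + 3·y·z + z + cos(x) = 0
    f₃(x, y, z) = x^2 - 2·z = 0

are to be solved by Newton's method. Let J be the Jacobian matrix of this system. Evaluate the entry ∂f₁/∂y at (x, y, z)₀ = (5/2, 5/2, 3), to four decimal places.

∂f₁/∂y = -2·y.
At (5/2, 5/2, 3) this is -5.0000.

-5.0000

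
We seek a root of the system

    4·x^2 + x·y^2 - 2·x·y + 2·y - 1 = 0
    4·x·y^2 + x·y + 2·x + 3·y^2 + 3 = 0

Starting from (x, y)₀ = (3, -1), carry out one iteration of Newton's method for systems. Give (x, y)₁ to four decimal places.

At (3, -1): F = (42.0000, 21.0000).
Jacobian J = [[8·x + y^2 - 2·y, 2·x·y - 2·x + 2], [4·y^2 + y + 2, 8·x·y + x + 6·y]].
At the point, J = [[27.0000, -10.0000], [5.0000, -27.0000]] (det J = -679.0000).
Solving J·Δ = −F gives Δ = (-1.3608, 0.5258).
Then the next iterate is (x, y)₁ = (1.6392, -0.4742).

(1.6392, -0.4742)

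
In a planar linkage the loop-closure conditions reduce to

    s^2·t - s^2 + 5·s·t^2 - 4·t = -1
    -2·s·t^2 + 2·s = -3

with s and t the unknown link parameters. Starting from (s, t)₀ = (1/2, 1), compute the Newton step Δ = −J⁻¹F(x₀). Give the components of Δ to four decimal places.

At (1/2, 1): F = (-0.5000, 3.0000).
Jacobian J = [[2·s·t - 2·s + 5·t^2, s^2 + 10·s·t - 4], [-2·t^2 + 2, -4·s·t]].
At the point, J = [[5.0000, 1.2500], [0.0000, -2.0000]] (det J = -10.0000).
Solving J·Δ = −F gives Δ = (-0.2750, 1.5000).

(-0.2750, 1.5000)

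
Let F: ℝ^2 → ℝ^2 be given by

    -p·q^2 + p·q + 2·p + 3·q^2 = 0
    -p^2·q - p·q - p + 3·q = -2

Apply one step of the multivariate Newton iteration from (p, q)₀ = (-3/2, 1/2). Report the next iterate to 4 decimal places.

(2.4074, -1.5556)

At (-3/2, 1/2): F = (-2.6250, 4.6250).
Jacobian J = [[-q^2 + q + 2, -2·p·q + p + 6·q], [-2·p·q - q - 1, -p^2 - p + 3]].
At the point, J = [[2.2500, 3.0000], [0.0000, 2.2500]] (det J = 5.0625).
Solving J·Δ = −F gives Δ = (3.9074, -2.0556).
Then the next iterate is (p, q)₁ = (2.4074, -1.5556).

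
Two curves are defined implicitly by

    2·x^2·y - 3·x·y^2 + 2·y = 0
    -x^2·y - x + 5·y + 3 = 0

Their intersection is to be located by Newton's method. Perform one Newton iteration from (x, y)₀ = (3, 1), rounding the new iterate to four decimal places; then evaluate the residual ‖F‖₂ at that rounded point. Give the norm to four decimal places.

At (3, 1): F = (11.0000, -4.0000).
Jacobian J = [[4·x·y - 3·y^2, 2·x^2 - 6·x·y + 2], [-2·x·y - 1, -x^2 + 5]].
At the point, J = [[9.0000, 2.0000], [-7.0000, -4.0000]] (det J = -22.0000).
Solving J·Δ = −F gives Δ = (-1.6364, 1.8636).
Then the next iterate is (x, y)₁ = (1.3636, 2.8636).
Re-evaluating at (1.3636, 2.8636): F = (-17.169014, 10.629808), so ‖F‖₂ = 20.1933.

20.1933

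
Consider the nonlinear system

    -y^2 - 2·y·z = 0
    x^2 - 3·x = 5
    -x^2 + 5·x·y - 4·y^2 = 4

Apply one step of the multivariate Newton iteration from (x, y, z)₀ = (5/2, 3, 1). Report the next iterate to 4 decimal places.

At (5/2, 3, 1): F = (-15.0000, -6.2500, -8.7500).
Jacobian J = [[0, -2·y - 2·z, -2·y], [2·x - 3, 0, 0], [-2·x + 5·y, 5·x - 8·y, 0]].
At the point, J = [[0.0000, -8.0000, -6.0000], [2.0000, 0.0000, 0.0000], [10.0000, -11.5000, 0.0000]] (det J = 138.0000).
Solving J·Δ = −F gives Δ = (3.1250, 1.9565, -5.1087).
Then the next iterate is (x, y, z)₁ = (5.6250, 4.9565, -4.1087).

(5.6250, 4.9565, -4.1087)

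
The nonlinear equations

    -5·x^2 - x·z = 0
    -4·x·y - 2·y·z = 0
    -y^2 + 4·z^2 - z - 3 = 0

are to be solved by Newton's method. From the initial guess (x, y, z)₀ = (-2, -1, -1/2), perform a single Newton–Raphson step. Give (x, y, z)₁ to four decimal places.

At (-2, -1, -1/2): F = (-21.0000, -9.0000, -2.5000).
Jacobian J = [[-10·x - z, 0, -x], [-4·y, -4·x - 2·z, -2·y], [0, -2·y, 8·z - 1]].
At the point, J = [[20.5000, 0.0000, 2.0000], [4.0000, 9.0000, 2.0000], [0.0000, 2.0000, -5.0000]] (det J = -988.5000).
Solving J·Δ = −F gives Δ = (1.0501, 0.5918, -0.2633).
Then the next iterate is (x, y, z)₁ = (-0.9499, -0.4082, -0.7633).

(-0.9499, -0.4082, -0.7633)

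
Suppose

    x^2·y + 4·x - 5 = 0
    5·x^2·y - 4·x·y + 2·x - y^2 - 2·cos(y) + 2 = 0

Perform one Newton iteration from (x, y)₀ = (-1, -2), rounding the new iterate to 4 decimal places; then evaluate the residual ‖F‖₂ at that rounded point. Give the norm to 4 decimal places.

At (-1, -2): F = (-11.0000, -21.167706).
Jacobian J = [[2·x·y + 4, x^2], [10·x·y - 4·y + 2, 5·x^2 - 4·x - 2·y + 2·sin(y)]].
At the point, J = [[8.0000, 1.0000], [30.0000, 11.181405]] (det J = 59.451241).
Solving J·Δ = −F gives Δ = (1.7128, -2.7024).
Then the next iterate is (x, y)₁ = (0.7128, -4.7024).
Re-evaluating at (0.7128, -4.7024): F = (-4.538013, -17.205572), so ‖F‖₂ = 17.7940.

17.7940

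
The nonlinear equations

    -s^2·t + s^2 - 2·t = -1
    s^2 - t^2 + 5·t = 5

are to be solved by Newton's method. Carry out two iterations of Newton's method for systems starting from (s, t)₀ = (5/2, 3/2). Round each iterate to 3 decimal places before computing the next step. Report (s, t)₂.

At (5/2, 3/2): F = (-5.125, 6.500).
Jacobian J = [[-2·s·t + 2·s, -s^2 - 2], [2·s, -2·t + 5]].
At the point, J = [[-2.500, -8.250], [5.000, 2.000]] (det J = 36.250).
Solving J·Δ = −F gives Δ = (-1.197, -0.259).
Then the next iterate is (s, t)₁ = (1.303, 1.241).
Round to (1.303, 1.241) and repeat: F = (-1.89117, 1.36273), J = [[-0.62805, -3.69781], [2.606, 2.518]].
Δ = (-0.034, -0.506), so (s, t)₂ = (1.269, 0.735).

(1.269, 0.735)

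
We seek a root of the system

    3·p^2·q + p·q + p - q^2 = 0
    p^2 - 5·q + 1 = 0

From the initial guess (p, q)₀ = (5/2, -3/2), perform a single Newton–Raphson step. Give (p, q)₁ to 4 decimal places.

At (5/2, -3/2): F = (-31.6250, 14.7500).
Jacobian J = [[6·p·q + q + 1, 3·p^2 + p - 2·q], [2·p, -5]].
At the point, J = [[-23.0000, 24.2500], [5.0000, -5.0000]] (det J = -6.2500).
Solving J·Δ = −F gives Δ = (-31.9300, -28.9800).
Then the next iterate is (p, q)₁ = (-29.4300, -30.4800).

(-29.4300, -30.4800)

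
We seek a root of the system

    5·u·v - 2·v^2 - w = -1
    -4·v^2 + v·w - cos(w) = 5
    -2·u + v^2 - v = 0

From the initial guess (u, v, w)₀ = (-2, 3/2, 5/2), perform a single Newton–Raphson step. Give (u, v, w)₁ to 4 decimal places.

At (-2, 3/2, 5/2): F = (-21.0000, -9.448856, 4.7500).
Jacobian J = [[5·v, 5·u - 4·v, -1], [0, -8·v + w, v + sin(w)], [-2, 2·v - 1, 0]].
At the point, J = [[7.5000, -16.0000, -1.0000], [0.0000, -9.5000, 2.098472], [-2.0000, 2.0000, 0.0000]] (det J = 54.674026).
Solving J·Δ = −F gives Δ = (1.7847, -0.5903, 1.8303).
Then the next iterate is (u, v, w)₁ = (-0.2153, 0.9097, 4.3303).

(-0.2153, 0.9097, 4.3303)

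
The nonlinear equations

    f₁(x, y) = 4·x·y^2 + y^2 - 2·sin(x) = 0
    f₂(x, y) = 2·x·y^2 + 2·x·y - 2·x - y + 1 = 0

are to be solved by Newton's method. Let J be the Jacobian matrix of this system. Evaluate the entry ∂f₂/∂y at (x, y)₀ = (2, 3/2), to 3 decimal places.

∂f₂/∂y = 4·x·y + 2·x - 1.
At (2, 3/2) this is 15.000.

15.000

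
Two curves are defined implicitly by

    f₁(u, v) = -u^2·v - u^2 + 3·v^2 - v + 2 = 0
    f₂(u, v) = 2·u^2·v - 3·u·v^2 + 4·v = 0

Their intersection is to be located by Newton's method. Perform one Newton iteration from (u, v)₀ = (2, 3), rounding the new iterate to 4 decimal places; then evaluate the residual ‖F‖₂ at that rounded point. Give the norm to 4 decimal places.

3.7355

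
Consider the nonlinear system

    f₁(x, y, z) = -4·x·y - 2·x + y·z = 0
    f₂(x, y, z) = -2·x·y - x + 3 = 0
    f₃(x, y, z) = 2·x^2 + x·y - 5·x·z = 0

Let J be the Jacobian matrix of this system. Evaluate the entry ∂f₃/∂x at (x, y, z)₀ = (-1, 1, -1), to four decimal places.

∂f₃/∂x = 4·x + y - 5·z.
At (-1, 1, -1) this is 2.0000.

2.0000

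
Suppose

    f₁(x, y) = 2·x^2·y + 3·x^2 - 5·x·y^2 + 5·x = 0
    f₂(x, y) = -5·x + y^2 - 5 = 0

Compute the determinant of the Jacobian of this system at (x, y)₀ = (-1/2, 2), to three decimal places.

J = [[4·x·y + 6·x - 5·y^2 + 5, 2·x^2 - 10·x·y], [-5, 2·y]].
At the point, J = [[-22.000, 10.500], [-5.000, 4.000]].
det J = -35.500.

-35.500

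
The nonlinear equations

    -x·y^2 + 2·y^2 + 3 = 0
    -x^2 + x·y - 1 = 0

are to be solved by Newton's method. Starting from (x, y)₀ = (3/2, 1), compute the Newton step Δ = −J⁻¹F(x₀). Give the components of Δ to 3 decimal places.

(-14.000, -17.500)

At (3/2, 1): F = (3.500, -1.750).
Jacobian J = [[-y^2, -2·x·y + 4·y], [-2·x + y, x]].
At the point, J = [[-1.000, 1.000], [-2.000, 1.500]] (det J = 0.500).
Solving J·Δ = −F gives Δ = (-14.000, -17.500).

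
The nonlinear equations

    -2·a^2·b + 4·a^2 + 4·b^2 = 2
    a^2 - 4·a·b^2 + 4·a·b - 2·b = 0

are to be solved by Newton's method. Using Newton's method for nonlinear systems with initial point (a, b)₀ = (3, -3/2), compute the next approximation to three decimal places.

(1.658, -1.045)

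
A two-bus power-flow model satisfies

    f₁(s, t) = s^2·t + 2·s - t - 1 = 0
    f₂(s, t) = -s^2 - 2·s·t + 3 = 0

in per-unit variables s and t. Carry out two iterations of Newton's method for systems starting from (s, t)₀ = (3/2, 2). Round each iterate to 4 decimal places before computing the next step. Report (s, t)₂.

(0.7860, 1.4969)

At (3/2, 2): F = (4.5000, -5.2500).
Jacobian J = [[2·s·t + 2, s^2 - 1], [-2·s - 2·t, -2·s]].
At the point, J = [[8.0000, 1.2500], [-7.0000, -3.0000]] (det J = -15.2500).
Solving J·Δ = −F gives Δ = (-0.4549, -0.6885).
Then the next iterate is (s, t)₁ = (1.0451, 1.3115).
Round to (1.0451, 1.3115) and repeat: F = (1.211165, -0.833531), J = [[4.741297, 0.092234], [-4.7132, -2.0902]].
Δ = (-0.2591, 0.1854), so (s, t)₂ = (0.7860, 1.4969).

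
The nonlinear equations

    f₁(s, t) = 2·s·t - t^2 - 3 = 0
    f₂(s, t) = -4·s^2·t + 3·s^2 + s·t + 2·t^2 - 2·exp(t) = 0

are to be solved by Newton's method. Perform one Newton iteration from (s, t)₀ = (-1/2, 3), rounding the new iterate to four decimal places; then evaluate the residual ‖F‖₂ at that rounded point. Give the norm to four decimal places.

At (-1/2, 3): F = (-15.0000, -25.921074).
Jacobian J = [[2·t, 2·s - 2·t], [-8·s·t + 6·s + t, -4·s^2 + s + 4·t - 2·exp(t)]].
At the point, J = [[6.0000, -7.0000], [12.0000, -29.671074]] (det J = -94.026443).
Solving J·Δ = −F gives Δ = (2.8037, 0.2603).
Then the next iterate is (s, t)₁ = (2.3037, 3.2603).
Re-evaluating at (2.3037, 3.2603): F = (1.391950, -76.633828), so ‖F‖₂ = 76.6465.

76.6465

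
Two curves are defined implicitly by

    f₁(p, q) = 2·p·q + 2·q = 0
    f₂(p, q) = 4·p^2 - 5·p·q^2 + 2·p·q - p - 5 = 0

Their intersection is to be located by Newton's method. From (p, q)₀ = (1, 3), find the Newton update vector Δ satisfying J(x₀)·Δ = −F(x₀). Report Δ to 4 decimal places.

(-4.3000, 3.4500)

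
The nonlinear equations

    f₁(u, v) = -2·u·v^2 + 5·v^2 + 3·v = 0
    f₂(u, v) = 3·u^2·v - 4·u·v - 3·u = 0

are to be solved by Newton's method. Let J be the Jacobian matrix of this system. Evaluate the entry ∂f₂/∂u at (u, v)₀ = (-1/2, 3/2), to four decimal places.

-13.5000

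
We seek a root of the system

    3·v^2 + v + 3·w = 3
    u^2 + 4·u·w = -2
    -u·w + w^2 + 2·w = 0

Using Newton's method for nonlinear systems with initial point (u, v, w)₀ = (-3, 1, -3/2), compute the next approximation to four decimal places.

(-3.8333, 0.1071, 1.7500)

At (-3, 1, -3/2): F = (-3.5000, 29.0000, -5.2500).
Jacobian J = [[0, 6·v + 1, 3], [2·u + 4·w, 0, 4·u], [-w, 0, -u + 2·w + 2]].
At the point, J = [[0.0000, 7.0000, 3.0000], [-12.0000, 0.0000, -12.0000], [1.5000, 0.0000, 2.0000]] (det J = 42.0000).
Solving J·Δ = −F gives Δ = (-0.8333, -0.8929, 3.2500).
Then the next iterate is (u, v, w)₁ = (-3.8333, 0.1071, 1.7500).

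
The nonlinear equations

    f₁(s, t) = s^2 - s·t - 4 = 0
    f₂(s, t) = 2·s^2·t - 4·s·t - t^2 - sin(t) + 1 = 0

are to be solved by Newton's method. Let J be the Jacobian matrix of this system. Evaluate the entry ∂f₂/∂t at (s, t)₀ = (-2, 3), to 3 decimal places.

∂f₂/∂t = 2·s^2 - 4·s - 2·t - cos(t).
At (-2, 3) this is 10.990.

10.990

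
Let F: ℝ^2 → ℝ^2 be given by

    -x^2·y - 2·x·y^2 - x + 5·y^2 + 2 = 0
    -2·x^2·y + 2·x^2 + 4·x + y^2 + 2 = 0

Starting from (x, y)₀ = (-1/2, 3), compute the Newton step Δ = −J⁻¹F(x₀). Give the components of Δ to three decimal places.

At (-1/2, 3): F = (55.750, 8.000).
Jacobian J = [[-2·x·y - 2·y^2 - 1, -x^2 - 4·x·y + 10·y], [-4·x·y + 4·x + 4, -2·x^2 + 2·y]].
At the point, J = [[-16.000, 35.750], [8.000, 5.500]] (det J = -374.000).
Solving J·Δ = −F gives Δ = (0.055, -1.535).

(0.055, -1.535)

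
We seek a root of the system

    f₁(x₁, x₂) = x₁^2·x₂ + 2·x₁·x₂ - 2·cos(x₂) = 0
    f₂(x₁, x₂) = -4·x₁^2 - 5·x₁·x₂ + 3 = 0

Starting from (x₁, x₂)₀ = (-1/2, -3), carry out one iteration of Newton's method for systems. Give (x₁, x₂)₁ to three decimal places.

At (-1/2, -3): F = (4.22998, -5.500).
Jacobian J = [[2·x₁·x₂ + 2·x₂, x₁^2 + 2·x₁ + 2·sin(x₂)], [-8·x₁ - 5·x₂, -5·x₁]].
At the point, J = [[-3.000, -1.03224], [19.000, 2.500]] (det J = 12.11256).
Solving J·Δ = −F gives Δ = (-0.404, 5.273).
Then the next iterate is (x₁, x₂)₁ = (-0.904, 2.273).

(-0.904, 2.273)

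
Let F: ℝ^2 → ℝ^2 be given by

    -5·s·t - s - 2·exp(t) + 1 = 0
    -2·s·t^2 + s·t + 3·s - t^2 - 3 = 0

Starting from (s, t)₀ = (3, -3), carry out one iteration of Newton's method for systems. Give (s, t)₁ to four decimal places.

(0.3927, -2.5762)

At (3, -3): F = (42.900426, -66.0000).
Jacobian J = [[-5·t - 1, -5·s - 2·exp(t)], [-2·t^2 + t + 3, -4·s·t + s - 2·t]].
At the point, J = [[14.0000, -15.099574], [-18.0000, 45.0000]] (det J = 358.207666).
Solving J·Δ = −F gives Δ = (-2.6073, 0.4238).
Then the next iterate is (s, t)₁ = (0.3927, -2.5762).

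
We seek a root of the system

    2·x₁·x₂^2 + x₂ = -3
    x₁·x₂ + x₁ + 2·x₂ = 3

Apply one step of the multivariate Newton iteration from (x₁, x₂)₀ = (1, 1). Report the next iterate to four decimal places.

(4.2500, -1.5000)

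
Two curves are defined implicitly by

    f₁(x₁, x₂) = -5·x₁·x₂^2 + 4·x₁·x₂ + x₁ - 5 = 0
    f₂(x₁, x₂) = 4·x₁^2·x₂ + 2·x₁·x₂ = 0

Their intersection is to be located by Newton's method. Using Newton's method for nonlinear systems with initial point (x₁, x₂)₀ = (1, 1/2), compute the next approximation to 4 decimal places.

At (1, 1/2): F = (-3.2500, 3.0000).
Jacobian J = [[-5·x₂^2 + 4·x₂ + 1, -10·x₁·x₂ + 4·x₁], [8·x₁·x₂ + 2·x₂, 4·x₁^2 + 2·x₁]].
At the point, J = [[1.7500, -1.0000], [5.0000, 6.0000]] (det J = 15.5000).
Solving J·Δ = −F gives Δ = (1.0645, -1.3871).
Then the next iterate is (x₁, x₂)₁ = (2.0645, -0.8871).

(2.0645, -0.8871)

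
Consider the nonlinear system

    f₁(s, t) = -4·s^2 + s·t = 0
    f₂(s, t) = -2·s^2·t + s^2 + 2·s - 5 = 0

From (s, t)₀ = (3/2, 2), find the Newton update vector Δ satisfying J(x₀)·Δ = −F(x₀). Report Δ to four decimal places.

At (3/2, 2): F = (-6.0000, -8.7500).
Jacobian J = [[-8·s + t, s], [-4·s·t + 2·s + 2, -2·s^2]].
At the point, J = [[-10.0000, 1.5000], [-7.0000, -4.5000]] (det J = 55.5000).
Solving J·Δ = −F gives Δ = (-0.7230, -0.8198).

(-0.7230, -0.8198)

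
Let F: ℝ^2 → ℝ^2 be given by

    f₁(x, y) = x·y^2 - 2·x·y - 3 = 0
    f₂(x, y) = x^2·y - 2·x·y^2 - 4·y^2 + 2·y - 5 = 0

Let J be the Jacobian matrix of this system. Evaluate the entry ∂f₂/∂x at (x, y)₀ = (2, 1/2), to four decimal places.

1.5000

∂f₂/∂x = 2·x·y - 2·y^2.
At (2, 1/2) this is 1.5000.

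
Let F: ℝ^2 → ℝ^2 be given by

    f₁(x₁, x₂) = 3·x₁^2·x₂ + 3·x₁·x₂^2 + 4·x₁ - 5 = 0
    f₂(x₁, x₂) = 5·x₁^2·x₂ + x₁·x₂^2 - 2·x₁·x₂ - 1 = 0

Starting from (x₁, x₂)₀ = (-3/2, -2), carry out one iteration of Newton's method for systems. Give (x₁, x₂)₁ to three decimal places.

At (-3/2, -2): F = (-42.500, -35.500).
Jacobian J = [[6·x₁·x₂ + 3·x₂^2 + 4, 3·x₁^2 + 6·x₁·x₂], [10·x₁·x₂ + x₂^2 - 2·x₂, 5·x₁^2 + 2·x₁·x₂ - 2·x₁]].
At the point, J = [[34.000, 24.750], [38.000, 20.250]] (det J = -252.000).
Solving J·Δ = −F gives Δ = (0.071, 1.619).
Then the next iterate is (x₁, x₂)₁ = (-1.429, -0.381).

(-1.429, -0.381)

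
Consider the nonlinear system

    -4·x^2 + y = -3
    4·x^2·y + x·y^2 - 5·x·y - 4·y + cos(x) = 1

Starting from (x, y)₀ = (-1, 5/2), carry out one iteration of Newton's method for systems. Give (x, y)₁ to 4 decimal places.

(-0.7721, -0.8231)

At (-1, 5/2): F = (1.5000, 5.790302).
Jacobian J = [[-8·x, 1], [8·x·y + y^2 - 5·y - sin(x), 4·x^2 + 2·x·y - 5·x - 4]].
At the point, J = [[8.0000, 1.0000], [-25.408529, 0.0000]] (det J = 25.408529).
Solving J·Δ = −F gives Δ = (0.2279, -3.3231).
Then the next iterate is (x, y)₁ = (-0.7721, -0.8231).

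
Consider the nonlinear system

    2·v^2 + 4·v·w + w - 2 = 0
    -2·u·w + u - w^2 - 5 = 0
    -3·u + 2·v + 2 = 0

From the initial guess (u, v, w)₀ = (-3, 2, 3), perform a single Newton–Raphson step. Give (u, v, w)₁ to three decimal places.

(-2.800, -5.200, 15.333)

At (-3, 2, 3): F = (33.000, 1.000, 15.000).
Jacobian J = [[0, 4·v + 4·w, 4·v + 1], [-2·w + 1, 0, -2·u - 2·w], [-3, 2, 0]].
At the point, J = [[0.000, 20.000, 9.000], [-5.000, 0.000, 0.000], [-3.000, 2.000, 0.000]] (det J = -90.000).
Solving J·Δ = −F gives Δ = (0.200, -7.200, 12.333).
Then the next iterate is (u, v, w)₁ = (-2.800, -5.200, 15.333).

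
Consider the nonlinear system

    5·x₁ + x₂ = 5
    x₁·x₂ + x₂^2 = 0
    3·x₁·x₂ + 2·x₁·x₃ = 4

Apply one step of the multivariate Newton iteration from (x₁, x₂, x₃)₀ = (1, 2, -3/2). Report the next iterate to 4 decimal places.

At (1, 2, -3/2): F = (2.0000, 6.0000, -1.0000).
Jacobian J = [[5, 1, 0], [x₂, x₁ + 2·x₂, 0], [3·x₂ + 2·x₃, 3·x₁, 2·x₁]].
At the point, J = [[5.0000, 1.0000, 0.0000], [2.0000, 5.0000, 0.0000], [3.0000, 3.0000, 2.0000]] (det J = 46.0000).
Solving J·Δ = −F gives Δ = (-0.1739, -1.1304, 2.4565).
Then the next iterate is (x₁, x₂, x₃)₁ = (0.8261, 0.8696, 0.9565).

(0.8261, 0.8696, 0.9565)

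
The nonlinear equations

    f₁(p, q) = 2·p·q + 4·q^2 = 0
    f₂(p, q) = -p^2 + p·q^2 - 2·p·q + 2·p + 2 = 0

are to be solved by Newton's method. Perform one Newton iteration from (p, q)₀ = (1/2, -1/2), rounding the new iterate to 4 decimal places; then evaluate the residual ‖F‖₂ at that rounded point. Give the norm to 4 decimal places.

At (1/2, -1/2): F = (0.5000, 3.3750).
Jacobian J = [[2·q, 2·p + 8·q], [-2·p + q^2 - 2·q + 2, 2·p·q - 2·p]].
At the point, J = [[-1.0000, -3.0000], [2.2500, -1.5000]] (det J = 8.2500).
Solving J·Δ = −F gives Δ = (-1.1364, 0.5455).
Then the next iterate is (p, q)₁ = (-0.6364, 0.0455).
Re-evaluating at (-0.6364, 0.0455): F = (-0.049631, 0.378790), so ‖F‖₂ = 0.3820.

0.3820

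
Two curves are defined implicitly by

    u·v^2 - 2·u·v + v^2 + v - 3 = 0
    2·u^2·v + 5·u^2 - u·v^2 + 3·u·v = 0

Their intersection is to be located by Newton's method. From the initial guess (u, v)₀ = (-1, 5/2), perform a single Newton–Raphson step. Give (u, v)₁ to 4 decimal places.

(-0.8653, 0.9439)

At (-1, 5/2): F = (4.5000, 8.7500).
Jacobian J = [[v^2 - 2·v, 2·u·v - 2·u + 2·v + 1], [4·u·v + 10·u - v^2 + 3·v, 2·u^2 - 2·u·v + 3·u]].
At the point, J = [[1.2500, 3.0000], [-18.7500, 4.0000]] (det J = 61.2500).
Solving J·Δ = −F gives Δ = (0.1347, -1.5561).
Then the next iterate is (u, v)₁ = (-0.8653, 0.9439).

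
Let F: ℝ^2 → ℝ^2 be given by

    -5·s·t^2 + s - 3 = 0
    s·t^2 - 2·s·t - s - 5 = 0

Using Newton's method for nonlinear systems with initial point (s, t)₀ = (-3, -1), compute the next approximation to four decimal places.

(15.5000, -3.1667)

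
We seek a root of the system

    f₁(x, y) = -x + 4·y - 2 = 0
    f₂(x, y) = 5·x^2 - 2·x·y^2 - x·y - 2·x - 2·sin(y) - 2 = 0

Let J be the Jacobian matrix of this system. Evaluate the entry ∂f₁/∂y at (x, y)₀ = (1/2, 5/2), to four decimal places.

4.0000

∂f₁/∂y = 4.
At (1/2, 5/2) this is 4.0000.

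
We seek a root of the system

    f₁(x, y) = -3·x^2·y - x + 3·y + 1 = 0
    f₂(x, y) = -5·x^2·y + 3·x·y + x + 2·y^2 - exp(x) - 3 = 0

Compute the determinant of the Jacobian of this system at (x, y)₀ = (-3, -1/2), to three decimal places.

186.805

J = [[-6·x·y - 1, -3·x^2 + 3], [-10·x·y + 3·y - exp(x) + 1, -5·x^2 + 3·x + 4·y]].
At the point, J = [[-10.000, -24.000], [-15.54979, -56.000]].
det J = 186.805.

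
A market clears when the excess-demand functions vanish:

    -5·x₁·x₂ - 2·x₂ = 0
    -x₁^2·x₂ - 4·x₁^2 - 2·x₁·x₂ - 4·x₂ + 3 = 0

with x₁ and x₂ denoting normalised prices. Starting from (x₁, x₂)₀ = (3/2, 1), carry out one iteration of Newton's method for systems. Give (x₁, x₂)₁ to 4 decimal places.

At (3/2, 1): F = (-9.5000, -15.2500).
Jacobian J = [[-5·x₂, -5·x₁ - 2], [-2·x₁·x₂ - 8·x₁ - 2·x₂, -x₁^2 - 2·x₁ - 4]].
At the point, J = [[-5.0000, -9.5000], [-17.0000, -9.2500]] (det J = -115.2500).
Solving J·Δ = −F gives Δ = (-0.4946, -0.7397).
Then the next iterate is (x₁, x₂)₁ = (1.0054, 0.2603).

(1.0054, 0.2603)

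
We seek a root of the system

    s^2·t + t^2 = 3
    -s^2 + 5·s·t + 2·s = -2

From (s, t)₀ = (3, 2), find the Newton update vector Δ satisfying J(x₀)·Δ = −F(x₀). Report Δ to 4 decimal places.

(0.9020, -2.2941)

At (3, 2): F = (19.0000, 29.0000).
Jacobian J = [[2·s·t, s^2 + 2·t], [-2·s + 5·t + 2, 5·s]].
At the point, J = [[12.0000, 13.0000], [6.0000, 15.0000]] (det J = 102.0000).
Solving J·Δ = −F gives Δ = (0.9020, -2.2941).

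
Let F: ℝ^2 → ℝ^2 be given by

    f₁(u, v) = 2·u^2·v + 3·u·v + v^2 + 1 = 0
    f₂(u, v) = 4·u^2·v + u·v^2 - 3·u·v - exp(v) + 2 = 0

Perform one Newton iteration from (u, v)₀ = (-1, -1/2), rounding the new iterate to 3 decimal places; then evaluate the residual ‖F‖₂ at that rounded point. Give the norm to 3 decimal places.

4.173

At (-1, -1/2): F = (1.750, -2.35653).
Jacobian J = [[4·u·v + 3·v, 2·u^2 + 3·u + 2·v], [8·u·v + v^2 - 3·v, 4·u^2 + 2·u·v - 3·u - exp(v)]].
At the point, J = [[0.500, -2.000], [5.750, 7.39347]] (det J = 15.19673).
Solving J·Δ = −F gives Δ = (-0.541, 0.740).
Then the next iterate is (u, v)₁ = (-1.541, 0.240).
Re-evaluating at (-1.541, 0.240): F = (1.08793, 4.02920), so ‖F‖₂ = 4.173.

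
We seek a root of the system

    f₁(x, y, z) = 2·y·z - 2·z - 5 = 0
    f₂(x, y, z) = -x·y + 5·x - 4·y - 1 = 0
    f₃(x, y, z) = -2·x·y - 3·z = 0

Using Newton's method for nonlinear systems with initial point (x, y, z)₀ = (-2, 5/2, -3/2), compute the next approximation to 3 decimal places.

At (-2, 5/2, -3/2): F = (-9.500, -16.000, 14.500).
Jacobian J = [[0, 2·z, 2·y - 2], [-y + 5, -x - 4, 0], [-2·y, -2·x, -3]].
At the point, J = [[0.000, -3.000, 3.000], [2.500, -2.000, 0.000], [-5.000, 4.000, -3.000]] (det J = -22.500).
Solving J·Δ = −F gives Δ = (-0.800, -9.000, -5.833).
Then the next iterate is (x, y, z)₁ = (-2.800, -6.500, -7.333).

(-2.800, -6.500, -7.333)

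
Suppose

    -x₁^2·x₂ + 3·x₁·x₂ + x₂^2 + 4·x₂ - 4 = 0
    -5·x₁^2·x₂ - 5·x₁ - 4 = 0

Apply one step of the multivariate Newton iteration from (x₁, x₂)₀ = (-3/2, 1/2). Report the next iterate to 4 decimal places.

At (-3/2, 1/2): F = (-5.1250, -2.1250).
Jacobian J = [[-2·x₁·x₂ + 3·x₂, -x₁^2 + 3·x₁ + 2·x₂ + 4], [-10·x₁·x₂ - 5, -5·x₁^2]].
At the point, J = [[3.0000, -1.7500], [2.5000, -11.2500]] (det J = -29.3750).
Solving J·Δ = −F gives Δ = (1.8362, 0.2191).
Then the next iterate is (x₁, x₂)₁ = (0.3362, 0.7191).

(0.3362, 0.7191)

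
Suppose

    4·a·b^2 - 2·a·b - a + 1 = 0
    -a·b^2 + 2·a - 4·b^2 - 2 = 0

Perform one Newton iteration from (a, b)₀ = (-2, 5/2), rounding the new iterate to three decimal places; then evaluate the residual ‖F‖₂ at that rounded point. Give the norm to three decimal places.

9.160

At (-2, 5/2): F = (-37.000, -18.500).
Jacobian J = [[4·b^2 - 2·b - 1, 8·a·b - 2·a], [-b^2 + 2, -2·a·b - 8·b]].
At the point, J = [[19.000, -36.000], [-4.250, -10.000]] (det J = -343.000).
Solving J·Δ = −F gives Δ = (-0.863, -1.483).
Then the next iterate is (a, b)₁ = (-2.863, 1.017).
Re-evaluating at (-2.863, 1.017): F = (-2.15834, -8.90199), so ‖F‖₂ = 9.160.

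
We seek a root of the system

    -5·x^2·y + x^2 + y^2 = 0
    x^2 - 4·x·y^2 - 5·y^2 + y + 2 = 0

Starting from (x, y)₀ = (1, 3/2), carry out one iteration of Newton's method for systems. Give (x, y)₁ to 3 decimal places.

At (1, 3/2): F = (-4.250, -15.750).
Jacobian J = [[-10·x·y + 2·x, -5·x^2 + 2·y], [2·x - 4·y^2, -8·x·y - 10·y + 1]].
At the point, J = [[-13.000, -2.000], [-7.000, -26.000]] (det J = 324.000).
Solving J·Δ = −F gives Δ = (-0.244, -0.540).
Then the next iterate is (x, y)₁ = (0.756, 0.960).

(0.756, 0.960)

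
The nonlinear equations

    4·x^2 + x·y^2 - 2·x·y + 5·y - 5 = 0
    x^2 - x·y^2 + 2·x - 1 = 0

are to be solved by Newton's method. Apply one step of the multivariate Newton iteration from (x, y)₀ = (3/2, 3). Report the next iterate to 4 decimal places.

(0.2940, 2.5082)

At (3/2, 3): F = (23.5000, -9.2500).
Jacobian J = [[8·x + y^2 - 2·y, 2·x·y - 2·x + 5], [2·x - y^2 + 2, -2·x·y]].
At the point, J = [[15.0000, 11.0000], [-4.0000, -9.0000]] (det J = -91.0000).
Solving J·Δ = −F gives Δ = (-1.2060, -0.4918).
Then the next iterate is (x, y)₁ = (0.2940, 2.5082).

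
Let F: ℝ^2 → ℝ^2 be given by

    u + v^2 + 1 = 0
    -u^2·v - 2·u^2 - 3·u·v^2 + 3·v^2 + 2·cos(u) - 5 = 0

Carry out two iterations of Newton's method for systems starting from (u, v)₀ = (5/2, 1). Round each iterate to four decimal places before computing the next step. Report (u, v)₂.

At (5/2, 1): F = (4.5000, -29.852287).
Jacobian J = [[1, 2·v], [-2·u·v - 4·u - 3·v^2 - 2·sin(u), -u^2 - 6·u·v + 6·v]].
At the point, J = [[1.0000, 2.0000], [-19.196944, -15.2500]] (det J = 23.143889).
Solving J·Δ = −F gives Δ = (0.3854, -2.4427).
Then the next iterate is (u, v)₁ = (2.8854, -1.4427).
Round to (2.8854, -1.4427) and repeat: F = (5.966783, -23.347263), J = [[1.0000, -2.8854], [-9.967015, 7.994866]].
Δ = (-0.9470, 1.7397), so (u, v)₂ = (1.9384, 0.2970).

(1.9384, 0.2970)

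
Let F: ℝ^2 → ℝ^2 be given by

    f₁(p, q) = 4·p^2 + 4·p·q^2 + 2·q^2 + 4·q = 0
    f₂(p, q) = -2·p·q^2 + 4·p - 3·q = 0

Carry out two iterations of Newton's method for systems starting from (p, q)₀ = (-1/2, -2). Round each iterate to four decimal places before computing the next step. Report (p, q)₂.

At (-1/2, -2): F = (-7.0000, 8.0000).
Jacobian J = [[8·p + 4·q^2, 8·p·q + 4·q + 4], [-2·q^2 + 4, -4·p·q - 3]].
At the point, J = [[12.0000, 4.0000], [-4.0000, -7.0000]] (det J = -68.0000).
Solving J·Δ = −F gives Δ = (0.2500, 1.0000).
Then the next iterate is (p, q)₁ = (-0.2500, -1.0000).
Round to (-0.2500, -1.0000) and repeat: F = (-2.7500, 2.5000), J = [[2.0000, 2.0000], [2.0000, -4.0000]].
Δ = (0.5000, 0.8750), so (p, q)₂ = (0.2500, -0.1250).

(0.2500, -0.1250)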